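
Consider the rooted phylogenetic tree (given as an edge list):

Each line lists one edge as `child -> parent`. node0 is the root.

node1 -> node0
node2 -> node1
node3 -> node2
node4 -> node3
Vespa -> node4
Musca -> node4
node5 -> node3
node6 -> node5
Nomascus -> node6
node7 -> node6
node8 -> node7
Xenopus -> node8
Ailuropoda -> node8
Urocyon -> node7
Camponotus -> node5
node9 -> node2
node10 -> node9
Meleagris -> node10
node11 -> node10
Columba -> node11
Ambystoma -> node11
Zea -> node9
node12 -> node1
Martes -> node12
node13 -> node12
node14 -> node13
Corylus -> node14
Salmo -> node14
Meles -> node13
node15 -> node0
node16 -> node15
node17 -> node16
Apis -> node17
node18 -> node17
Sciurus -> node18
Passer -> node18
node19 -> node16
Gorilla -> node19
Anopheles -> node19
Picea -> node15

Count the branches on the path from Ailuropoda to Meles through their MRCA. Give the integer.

10

The MRCA of Ailuropoda and Meles is the node subtending ((((Vespa,Musca),((Nomascus,((Xenopus,Ailuropoda),Urocyon)),Camponotus)),((Meleagris,(Columba,Ambystoma)),Zea)),(Martes,((Corylus,Salmo),Meles))).
From Ailuropoda up to that node: 7 branches. From Meles up to the same node: 3 branches. Total: 7 + 3 = 10.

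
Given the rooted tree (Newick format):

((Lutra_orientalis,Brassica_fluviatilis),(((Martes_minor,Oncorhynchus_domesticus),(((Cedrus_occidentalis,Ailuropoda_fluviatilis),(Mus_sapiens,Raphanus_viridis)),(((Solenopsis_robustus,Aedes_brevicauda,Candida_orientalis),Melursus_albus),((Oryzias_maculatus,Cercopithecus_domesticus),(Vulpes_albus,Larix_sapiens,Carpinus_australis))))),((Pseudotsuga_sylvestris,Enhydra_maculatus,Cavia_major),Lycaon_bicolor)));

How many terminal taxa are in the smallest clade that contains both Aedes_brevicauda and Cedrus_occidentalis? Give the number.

The MRCA of Aedes_brevicauda and Cedrus_occidentalis is the node subtending (((Cedrus_occidentalis,Ailuropoda_fluviatilis),(Mus_sapiens,Raphanus_viridis)),(((Solenopsis_robustus,Aedes_brevicauda,Candida_orientalis),Melursus_albus),((Oryzias_maculatus,Cercopithecus_domesticus),(Vulpes_albus,Larix_sapiens,Carpinus_australis)))).
That clade contains 13 terminal taxa: Aedes_brevicauda, Ailuropoda_fluviatilis, Candida_orientalis, Carpinus_australis, Cedrus_occidentalis, Cercopithecus_domesticus, Larix_sapiens, Melursus_albus, Mus_sapiens, Oryzias_maculatus, Raphanus_viridis, Solenopsis_robustus, Vulpes_albus.

13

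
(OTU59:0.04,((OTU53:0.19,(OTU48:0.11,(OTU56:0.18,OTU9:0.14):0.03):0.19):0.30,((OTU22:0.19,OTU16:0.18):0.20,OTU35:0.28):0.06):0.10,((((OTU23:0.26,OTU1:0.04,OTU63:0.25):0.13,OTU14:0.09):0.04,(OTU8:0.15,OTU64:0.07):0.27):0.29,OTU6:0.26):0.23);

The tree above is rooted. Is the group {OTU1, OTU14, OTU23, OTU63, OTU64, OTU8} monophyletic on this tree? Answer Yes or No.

The most recent common ancestor of these taxa subtends (((OTU23,OTU1,OTU63),OTU14),(OTU8,OTU64)).
That clade has exactly 6 tips — every listed taxon and nothing else — so the group is monophyletic.

Yes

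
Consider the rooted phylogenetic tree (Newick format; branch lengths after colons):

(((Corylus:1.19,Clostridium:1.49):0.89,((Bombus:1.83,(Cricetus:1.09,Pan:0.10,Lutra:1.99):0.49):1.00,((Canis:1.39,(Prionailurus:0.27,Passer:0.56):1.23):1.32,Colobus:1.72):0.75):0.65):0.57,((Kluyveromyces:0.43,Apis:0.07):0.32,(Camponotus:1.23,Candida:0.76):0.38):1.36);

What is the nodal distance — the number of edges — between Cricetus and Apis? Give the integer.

The MRCA of Cricetus and Apis is the root of the tree.
From Cricetus up to that node: 5 branches. From Apis up to the same node: 3 branches. Total: 5 + 3 = 8.

8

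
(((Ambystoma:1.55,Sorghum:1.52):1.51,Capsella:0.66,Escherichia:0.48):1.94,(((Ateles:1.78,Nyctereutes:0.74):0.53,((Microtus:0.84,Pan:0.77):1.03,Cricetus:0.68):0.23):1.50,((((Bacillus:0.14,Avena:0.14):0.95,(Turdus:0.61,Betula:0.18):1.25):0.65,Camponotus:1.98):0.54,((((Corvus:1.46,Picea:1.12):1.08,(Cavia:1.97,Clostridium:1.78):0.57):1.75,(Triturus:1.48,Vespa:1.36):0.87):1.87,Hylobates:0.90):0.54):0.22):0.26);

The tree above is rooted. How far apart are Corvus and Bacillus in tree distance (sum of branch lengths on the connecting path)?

8.98

The path runs Corvus → … → MRCA → … → Bacillus; the MRCA is the node subtending ((((Bacillus,Avena),(Turdus,Betula)),Camponotus),((((Corvus,Picea),(Cavia,Clostridium)),(Triturus,Vespa)),Hylobates)).
Branch lengths along that path: 1.46 + 1.08 + 1.75 + 1.87 + 0.54 + 0.54 + 0.65 + 0.95 + 0.14 = 8.98.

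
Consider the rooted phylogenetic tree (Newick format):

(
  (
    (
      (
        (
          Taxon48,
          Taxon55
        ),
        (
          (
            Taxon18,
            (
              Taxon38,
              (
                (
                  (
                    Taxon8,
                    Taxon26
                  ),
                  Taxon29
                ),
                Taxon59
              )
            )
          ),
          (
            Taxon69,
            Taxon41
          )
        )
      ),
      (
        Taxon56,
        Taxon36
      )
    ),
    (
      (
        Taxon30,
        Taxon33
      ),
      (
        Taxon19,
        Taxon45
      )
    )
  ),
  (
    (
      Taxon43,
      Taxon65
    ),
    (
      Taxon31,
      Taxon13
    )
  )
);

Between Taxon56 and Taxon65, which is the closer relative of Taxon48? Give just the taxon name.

Taxon56

The MRCA of Taxon48 and Taxon56 subtends (((Taxon48,Taxon55),((Taxon18,(Taxon38,(((Taxon8,Taxon26),Taxon29),Taxon59))),(Taxon69,Taxon41))),(Taxon56,Taxon36)) (12 taxa).
The MRCA of Taxon48 and Taxon65 is the root, subtending the entire tree (20 taxa).
The first is nested inside the second, so Taxon48 shares a more recent common ancestor with Taxon56.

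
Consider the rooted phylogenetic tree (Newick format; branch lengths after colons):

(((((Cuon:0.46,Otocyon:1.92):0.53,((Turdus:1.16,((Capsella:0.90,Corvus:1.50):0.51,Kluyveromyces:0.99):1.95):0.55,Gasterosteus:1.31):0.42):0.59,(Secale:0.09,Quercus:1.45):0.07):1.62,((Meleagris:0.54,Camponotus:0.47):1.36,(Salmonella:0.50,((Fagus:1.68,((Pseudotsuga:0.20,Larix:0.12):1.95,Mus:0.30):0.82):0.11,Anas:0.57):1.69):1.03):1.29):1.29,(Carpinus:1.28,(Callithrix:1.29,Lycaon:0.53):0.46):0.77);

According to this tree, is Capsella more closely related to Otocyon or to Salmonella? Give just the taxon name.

The MRCA of Capsella and Otocyon subtends ((Cuon,Otocyon),((Turdus,((Capsella,Corvus),Kluyveromyces)),Gasterosteus)) (7 taxa).
The MRCA of Capsella and Salmonella subtends ((((Cuon,Otocyon),((Turdus,((Capsella,Corvus),Kluyveromyces)),Gasterosteus)),(Secale,Quercus)),((Meleagris,Camponotus),(Salmonella,((Fagus,((Pseudotsuga,Larix),Mus)),Anas)))) (17 taxa).
The first is nested inside the second, so Capsella shares a more recent common ancestor with Otocyon.

Otocyon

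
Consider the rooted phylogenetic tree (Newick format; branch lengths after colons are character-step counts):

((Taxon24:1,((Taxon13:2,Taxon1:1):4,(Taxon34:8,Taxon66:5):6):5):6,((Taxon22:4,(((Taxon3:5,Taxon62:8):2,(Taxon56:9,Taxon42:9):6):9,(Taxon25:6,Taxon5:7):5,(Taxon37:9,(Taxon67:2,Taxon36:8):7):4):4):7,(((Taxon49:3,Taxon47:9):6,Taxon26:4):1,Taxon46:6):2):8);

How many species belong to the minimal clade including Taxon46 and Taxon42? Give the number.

The MRCA of Taxon46 and Taxon42 is the node subtending ((Taxon22,(((Taxon3,Taxon62),(Taxon56,Taxon42)),(Taxon25,Taxon5),(Taxon37,(Taxon67,Taxon36)))),(((Taxon49,Taxon47),Taxon26),Taxon46)).
That clade contains 14 terminal taxa: Taxon22, Taxon25, Taxon26, Taxon3, Taxon36, Taxon37, Taxon42, Taxon46, Taxon47, Taxon49, Taxon5, Taxon56, Taxon62, Taxon67.

14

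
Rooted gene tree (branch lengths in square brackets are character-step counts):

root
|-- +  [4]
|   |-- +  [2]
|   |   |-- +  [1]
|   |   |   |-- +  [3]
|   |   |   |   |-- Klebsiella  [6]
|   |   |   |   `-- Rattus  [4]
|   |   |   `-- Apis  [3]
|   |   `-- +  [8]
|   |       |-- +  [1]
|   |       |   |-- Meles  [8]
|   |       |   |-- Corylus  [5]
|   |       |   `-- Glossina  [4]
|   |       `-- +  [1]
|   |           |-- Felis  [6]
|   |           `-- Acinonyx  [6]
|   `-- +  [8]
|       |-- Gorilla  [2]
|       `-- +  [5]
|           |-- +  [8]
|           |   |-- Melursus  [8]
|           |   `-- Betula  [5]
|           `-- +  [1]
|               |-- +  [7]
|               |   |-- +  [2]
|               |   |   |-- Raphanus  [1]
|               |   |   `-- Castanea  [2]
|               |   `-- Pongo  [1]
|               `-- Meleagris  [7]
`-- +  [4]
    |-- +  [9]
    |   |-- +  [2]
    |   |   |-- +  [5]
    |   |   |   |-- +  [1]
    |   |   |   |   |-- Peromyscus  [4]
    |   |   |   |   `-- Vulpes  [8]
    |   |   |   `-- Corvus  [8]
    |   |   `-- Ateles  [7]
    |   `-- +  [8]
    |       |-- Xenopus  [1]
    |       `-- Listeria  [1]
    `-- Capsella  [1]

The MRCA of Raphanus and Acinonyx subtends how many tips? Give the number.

The MRCA of Raphanus and Acinonyx is the node subtending ((((Klebsiella,Rattus),Apis),((Meles,Corylus,Glossina),(Felis,Acinonyx))),(Gorilla,((Melursus,Betula),(((Raphanus,Castanea),Pongo),Meleagris)))).
That clade contains 15 terminal taxa: Acinonyx, Apis, Betula, Castanea, Corylus, Felis, Glossina, Gorilla, Klebsiella, Meleagris, Meles, Melursus, Pongo, Raphanus, Rattus.

15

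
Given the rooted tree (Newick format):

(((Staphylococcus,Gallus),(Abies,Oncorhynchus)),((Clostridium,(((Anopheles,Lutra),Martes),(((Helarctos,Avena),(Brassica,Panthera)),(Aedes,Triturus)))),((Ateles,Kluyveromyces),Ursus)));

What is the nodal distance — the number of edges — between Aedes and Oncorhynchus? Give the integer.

9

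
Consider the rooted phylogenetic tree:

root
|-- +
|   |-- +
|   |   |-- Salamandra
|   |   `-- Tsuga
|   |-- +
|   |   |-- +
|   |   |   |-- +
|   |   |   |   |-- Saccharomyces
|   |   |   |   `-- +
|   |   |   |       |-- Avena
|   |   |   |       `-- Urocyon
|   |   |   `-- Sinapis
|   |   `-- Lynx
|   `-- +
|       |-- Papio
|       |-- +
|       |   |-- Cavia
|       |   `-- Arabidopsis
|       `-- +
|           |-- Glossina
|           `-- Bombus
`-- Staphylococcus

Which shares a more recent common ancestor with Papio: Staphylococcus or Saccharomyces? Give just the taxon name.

The MRCA of Papio and Saccharomyces subtends ((Salamandra,Tsuga),(((Saccharomyces,(Avena,Urocyon)),Sinapis),Lynx),(Papio,(Cavia,Arabidopsis),(Glossina,Bombus))) (12 taxa).
The MRCA of Papio and Staphylococcus is the root, subtending the entire tree (13 taxa).
The first is nested inside the second, so Papio shares a more recent common ancestor with Saccharomyces.

Saccharomyces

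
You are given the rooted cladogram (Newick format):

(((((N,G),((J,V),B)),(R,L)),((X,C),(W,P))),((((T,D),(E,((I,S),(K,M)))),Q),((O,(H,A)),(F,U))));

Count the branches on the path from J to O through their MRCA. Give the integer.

The MRCA of J and O is the root of the tree.
From J up to that node: 6 branches. From O up to the same node: 4 branches. Total: 6 + 4 = 10.

10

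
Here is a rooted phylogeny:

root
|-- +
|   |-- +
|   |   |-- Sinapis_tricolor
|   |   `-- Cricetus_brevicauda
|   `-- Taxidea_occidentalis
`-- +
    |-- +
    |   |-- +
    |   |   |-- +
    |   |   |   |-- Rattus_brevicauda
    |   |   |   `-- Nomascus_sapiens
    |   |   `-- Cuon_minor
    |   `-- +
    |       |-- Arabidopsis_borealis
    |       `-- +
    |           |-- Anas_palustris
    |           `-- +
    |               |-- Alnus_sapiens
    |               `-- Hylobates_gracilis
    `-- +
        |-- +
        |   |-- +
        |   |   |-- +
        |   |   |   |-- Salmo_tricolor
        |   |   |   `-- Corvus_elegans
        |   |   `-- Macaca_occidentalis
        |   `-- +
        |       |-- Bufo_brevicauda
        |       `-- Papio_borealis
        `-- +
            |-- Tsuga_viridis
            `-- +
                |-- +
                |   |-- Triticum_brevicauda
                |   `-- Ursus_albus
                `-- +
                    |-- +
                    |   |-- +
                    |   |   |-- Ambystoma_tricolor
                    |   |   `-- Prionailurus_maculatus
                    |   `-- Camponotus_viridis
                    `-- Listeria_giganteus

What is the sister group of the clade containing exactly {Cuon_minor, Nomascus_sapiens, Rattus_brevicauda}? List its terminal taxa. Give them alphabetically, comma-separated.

Alnus_sapiens, Anas_palustris, Arabidopsis_borealis, Hylobates_gracilis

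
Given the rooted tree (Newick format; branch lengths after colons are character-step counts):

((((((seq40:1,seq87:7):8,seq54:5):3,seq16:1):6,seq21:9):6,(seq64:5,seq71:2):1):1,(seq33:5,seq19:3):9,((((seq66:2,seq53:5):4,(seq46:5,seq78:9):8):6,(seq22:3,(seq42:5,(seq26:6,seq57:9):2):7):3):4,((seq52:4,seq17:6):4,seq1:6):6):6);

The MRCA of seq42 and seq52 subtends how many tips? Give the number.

11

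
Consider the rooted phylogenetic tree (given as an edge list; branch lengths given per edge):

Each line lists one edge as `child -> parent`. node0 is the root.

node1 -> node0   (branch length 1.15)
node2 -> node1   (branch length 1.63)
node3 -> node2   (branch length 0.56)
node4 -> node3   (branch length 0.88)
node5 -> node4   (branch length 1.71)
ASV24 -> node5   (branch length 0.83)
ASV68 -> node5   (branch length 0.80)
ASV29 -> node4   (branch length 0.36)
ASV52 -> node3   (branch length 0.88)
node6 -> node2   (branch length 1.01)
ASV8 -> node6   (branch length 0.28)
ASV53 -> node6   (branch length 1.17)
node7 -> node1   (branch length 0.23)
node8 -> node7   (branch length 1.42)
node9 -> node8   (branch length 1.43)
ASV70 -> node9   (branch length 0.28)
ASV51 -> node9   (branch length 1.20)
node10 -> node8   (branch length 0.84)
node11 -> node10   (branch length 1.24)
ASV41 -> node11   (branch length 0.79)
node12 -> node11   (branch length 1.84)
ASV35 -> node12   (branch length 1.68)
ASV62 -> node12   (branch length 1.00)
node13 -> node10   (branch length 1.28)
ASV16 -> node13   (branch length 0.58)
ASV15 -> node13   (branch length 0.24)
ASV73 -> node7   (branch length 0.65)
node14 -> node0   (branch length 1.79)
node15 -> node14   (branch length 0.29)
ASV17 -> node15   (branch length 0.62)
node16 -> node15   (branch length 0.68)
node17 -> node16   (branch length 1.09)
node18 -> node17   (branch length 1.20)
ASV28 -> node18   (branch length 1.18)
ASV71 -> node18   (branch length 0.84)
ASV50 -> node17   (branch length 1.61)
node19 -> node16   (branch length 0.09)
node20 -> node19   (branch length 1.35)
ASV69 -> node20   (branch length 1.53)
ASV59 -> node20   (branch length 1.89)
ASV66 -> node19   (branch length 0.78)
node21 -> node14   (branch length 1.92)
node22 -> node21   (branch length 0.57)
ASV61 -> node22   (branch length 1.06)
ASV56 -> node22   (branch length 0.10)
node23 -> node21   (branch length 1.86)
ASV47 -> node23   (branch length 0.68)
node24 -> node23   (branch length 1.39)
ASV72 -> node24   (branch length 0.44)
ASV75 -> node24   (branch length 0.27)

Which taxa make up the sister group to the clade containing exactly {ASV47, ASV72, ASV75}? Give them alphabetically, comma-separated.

The clade containing exactly {ASV47, ASV72, ASV75} attaches to the tree at the node subtending ((ASV61,ASV56),(ASV47,(ASV72,ASV75))).
The other lineage descending from that same node — the sister group — is (ASV61,ASV56); its 2 tips in alphabetical order are the answer.

ASV56, ASV61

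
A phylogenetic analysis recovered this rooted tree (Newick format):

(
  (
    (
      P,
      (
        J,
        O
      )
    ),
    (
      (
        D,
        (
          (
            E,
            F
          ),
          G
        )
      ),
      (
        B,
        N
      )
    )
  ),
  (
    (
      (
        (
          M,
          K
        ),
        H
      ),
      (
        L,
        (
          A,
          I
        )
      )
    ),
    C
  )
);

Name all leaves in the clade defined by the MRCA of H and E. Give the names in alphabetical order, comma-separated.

Tracing H: it sits inside ((M,K),H).
Tracing E: it sits inside (E,F).
The smallest clade enclosing both is the whole tree (their MRCA is the root), so the answer is all 16 tips in alphabetical order.

A, B, C, D, E, F, G, H, I, J, K, L, M, N, O, P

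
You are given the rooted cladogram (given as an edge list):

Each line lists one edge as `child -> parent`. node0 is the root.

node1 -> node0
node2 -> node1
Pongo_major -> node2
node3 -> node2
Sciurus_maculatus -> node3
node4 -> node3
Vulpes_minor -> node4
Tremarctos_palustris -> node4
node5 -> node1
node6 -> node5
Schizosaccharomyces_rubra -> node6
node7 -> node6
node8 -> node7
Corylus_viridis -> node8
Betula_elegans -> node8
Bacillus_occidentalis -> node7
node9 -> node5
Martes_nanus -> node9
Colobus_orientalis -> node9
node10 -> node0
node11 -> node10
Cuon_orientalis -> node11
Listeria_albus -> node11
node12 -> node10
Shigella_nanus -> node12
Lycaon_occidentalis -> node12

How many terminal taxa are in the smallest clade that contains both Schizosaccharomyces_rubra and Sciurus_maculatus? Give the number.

The MRCA of Schizosaccharomyces_rubra and Sciurus_maculatus is the node subtending ((Pongo_major,(Sciurus_maculatus,(Vulpes_minor,Tremarctos_palustris))),((Schizosaccharomyces_rubra,((Corylus_viridis,Betula_elegans),Bacillus_occidentalis)),(Martes_nanus,Colobus_orientalis))).
That clade contains 10 terminal taxa: Bacillus_occidentalis, Betula_elegans, Colobus_orientalis, Corylus_viridis, Martes_nanus, Pongo_major, Schizosaccharomyces_rubra, Sciurus_maculatus, Tremarctos_palustris, Vulpes_minor.

10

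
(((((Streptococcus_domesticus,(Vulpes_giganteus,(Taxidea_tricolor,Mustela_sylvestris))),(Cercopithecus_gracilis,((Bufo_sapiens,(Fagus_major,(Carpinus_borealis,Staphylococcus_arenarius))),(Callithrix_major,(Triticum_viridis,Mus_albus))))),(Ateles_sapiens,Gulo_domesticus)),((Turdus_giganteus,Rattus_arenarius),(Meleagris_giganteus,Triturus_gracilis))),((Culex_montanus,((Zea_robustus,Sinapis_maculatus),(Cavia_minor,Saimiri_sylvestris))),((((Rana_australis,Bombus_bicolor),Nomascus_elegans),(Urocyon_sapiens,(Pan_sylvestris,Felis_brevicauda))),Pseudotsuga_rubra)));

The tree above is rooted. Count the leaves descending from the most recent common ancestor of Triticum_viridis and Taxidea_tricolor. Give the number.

12

The MRCA of Triticum_viridis and Taxidea_tricolor is the node subtending ((Streptococcus_domesticus,(Vulpes_giganteus,(Taxidea_tricolor,Mustela_sylvestris))),(Cercopithecus_gracilis,((Bufo_sapiens,(Fagus_major,(Carpinus_borealis,Staphylococcus_arenarius))),(Callithrix_major,(Triticum_viridis,Mus_albus))))).
That clade contains 12 terminal taxa: Bufo_sapiens, Callithrix_major, Carpinus_borealis, Cercopithecus_gracilis, Fagus_major, Mus_albus, Mustela_sylvestris, Staphylococcus_arenarius, Streptococcus_domesticus, Taxidea_tricolor, Triticum_viridis, Vulpes_giganteus.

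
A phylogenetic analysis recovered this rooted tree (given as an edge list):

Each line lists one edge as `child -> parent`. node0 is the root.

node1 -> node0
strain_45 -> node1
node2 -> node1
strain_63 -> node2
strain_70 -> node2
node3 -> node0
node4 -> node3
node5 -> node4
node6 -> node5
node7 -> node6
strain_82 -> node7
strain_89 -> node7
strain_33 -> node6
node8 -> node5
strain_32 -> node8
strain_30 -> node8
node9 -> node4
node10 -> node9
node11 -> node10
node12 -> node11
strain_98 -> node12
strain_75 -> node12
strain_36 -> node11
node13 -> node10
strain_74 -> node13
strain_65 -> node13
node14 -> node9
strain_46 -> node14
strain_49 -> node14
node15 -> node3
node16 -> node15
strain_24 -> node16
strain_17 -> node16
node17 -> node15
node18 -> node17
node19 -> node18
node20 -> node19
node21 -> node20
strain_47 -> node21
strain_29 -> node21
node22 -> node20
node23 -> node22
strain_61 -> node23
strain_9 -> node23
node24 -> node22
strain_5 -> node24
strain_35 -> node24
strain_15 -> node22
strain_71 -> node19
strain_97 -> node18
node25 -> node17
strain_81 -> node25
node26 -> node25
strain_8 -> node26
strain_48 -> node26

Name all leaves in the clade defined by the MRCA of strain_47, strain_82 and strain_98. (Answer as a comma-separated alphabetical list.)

strain_15, strain_17, strain_24, strain_29, strain_30, strain_32, strain_33, strain_35, strain_36, strain_46, strain_47, strain_48, strain_49, strain_5, strain_61, strain_65, strain_71, strain_74, strain_75, strain_8, strain_81, strain_82, strain_89, strain_9, strain_97, strain_98

Tracing strain_47: it sits inside (strain_47,strain_29).
Tracing strain_82: it sits inside (strain_82,strain_89).
Tracing strain_98: it sits inside (strain_98,strain_75).
The smallest clade enclosing all 3 is (((((strain_82,strain_89),strain_33),(strain_32,strain_30)),((((strain_98,strain_75),strain_36),(strain_74,strain_65)),(strain_46,strain_49))),((strain_24,strain_17),(((((strain_47,strain_29),((strain_61,strain_9),(strain_5,strain_35),strain_15)),strain_71),strain_97),(strain_81,(strain_8,strain_48))))); the answer is its 26 terminal taxa in alphabetical order.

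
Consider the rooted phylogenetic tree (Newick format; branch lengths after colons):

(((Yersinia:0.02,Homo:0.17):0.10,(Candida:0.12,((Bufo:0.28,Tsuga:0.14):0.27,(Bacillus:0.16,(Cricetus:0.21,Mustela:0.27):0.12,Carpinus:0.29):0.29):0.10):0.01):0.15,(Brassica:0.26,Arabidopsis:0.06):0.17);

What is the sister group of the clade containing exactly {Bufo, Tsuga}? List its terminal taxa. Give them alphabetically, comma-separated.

Bacillus, Carpinus, Cricetus, Mustela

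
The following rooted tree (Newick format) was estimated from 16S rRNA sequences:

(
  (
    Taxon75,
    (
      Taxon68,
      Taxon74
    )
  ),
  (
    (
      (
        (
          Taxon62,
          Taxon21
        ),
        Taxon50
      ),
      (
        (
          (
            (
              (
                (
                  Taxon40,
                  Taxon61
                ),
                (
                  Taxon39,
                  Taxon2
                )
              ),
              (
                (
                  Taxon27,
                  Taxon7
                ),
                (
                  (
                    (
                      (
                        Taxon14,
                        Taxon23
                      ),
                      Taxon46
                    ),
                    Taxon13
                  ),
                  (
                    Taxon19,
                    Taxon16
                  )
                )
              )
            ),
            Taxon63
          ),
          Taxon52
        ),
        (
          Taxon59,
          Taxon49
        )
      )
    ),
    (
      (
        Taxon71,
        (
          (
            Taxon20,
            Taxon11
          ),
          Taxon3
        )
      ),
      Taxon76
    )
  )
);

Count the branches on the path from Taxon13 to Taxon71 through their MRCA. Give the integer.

12

The MRCA of Taxon13 and Taxon71 is the node subtending ((((Taxon62,Taxon21),Taxon50),((((((Taxon40,Taxon61),(Taxon39,Taxon2)),((Taxon27,Taxon7),((((Taxon14,Taxon23),Taxon46),Taxon13),(Taxon19,Taxon16)))),Taxon63),Taxon52),(Taxon59,Taxon49))),((Taxon71,((Taxon20,Taxon11),Taxon3)),Taxon76)).
From Taxon13 up to that node: 9 branches. From Taxon71 up to the same node: 3 branches. Total: 9 + 3 = 12.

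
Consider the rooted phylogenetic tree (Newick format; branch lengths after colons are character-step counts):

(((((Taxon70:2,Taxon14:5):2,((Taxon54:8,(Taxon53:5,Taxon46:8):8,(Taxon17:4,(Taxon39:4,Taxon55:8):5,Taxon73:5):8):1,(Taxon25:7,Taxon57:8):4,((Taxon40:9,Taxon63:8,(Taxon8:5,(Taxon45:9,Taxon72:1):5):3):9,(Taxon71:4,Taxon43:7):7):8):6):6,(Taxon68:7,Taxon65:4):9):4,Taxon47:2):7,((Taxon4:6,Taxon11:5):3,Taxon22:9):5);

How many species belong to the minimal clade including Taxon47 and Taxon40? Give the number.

21

The MRCA of Taxon47 and Taxon40 is the node subtending ((((Taxon70,Taxon14),((Taxon54,(Taxon53,Taxon46),(Taxon17,(Taxon39,Taxon55),Taxon73)),(Taxon25,Taxon57),((Taxon40,Taxon63,(Taxon8,(Taxon45,Taxon72))),(Taxon71,Taxon43)))),(Taxon68,Taxon65)),Taxon47).
That clade contains 21 terminal taxa: Taxon14, Taxon17, Taxon25, Taxon39, Taxon40, Taxon43, Taxon45, Taxon46, Taxon47, Taxon53, Taxon54, Taxon55, Taxon57, Taxon63, Taxon65, Taxon68, Taxon70, Taxon71, Taxon72, Taxon73, Taxon8.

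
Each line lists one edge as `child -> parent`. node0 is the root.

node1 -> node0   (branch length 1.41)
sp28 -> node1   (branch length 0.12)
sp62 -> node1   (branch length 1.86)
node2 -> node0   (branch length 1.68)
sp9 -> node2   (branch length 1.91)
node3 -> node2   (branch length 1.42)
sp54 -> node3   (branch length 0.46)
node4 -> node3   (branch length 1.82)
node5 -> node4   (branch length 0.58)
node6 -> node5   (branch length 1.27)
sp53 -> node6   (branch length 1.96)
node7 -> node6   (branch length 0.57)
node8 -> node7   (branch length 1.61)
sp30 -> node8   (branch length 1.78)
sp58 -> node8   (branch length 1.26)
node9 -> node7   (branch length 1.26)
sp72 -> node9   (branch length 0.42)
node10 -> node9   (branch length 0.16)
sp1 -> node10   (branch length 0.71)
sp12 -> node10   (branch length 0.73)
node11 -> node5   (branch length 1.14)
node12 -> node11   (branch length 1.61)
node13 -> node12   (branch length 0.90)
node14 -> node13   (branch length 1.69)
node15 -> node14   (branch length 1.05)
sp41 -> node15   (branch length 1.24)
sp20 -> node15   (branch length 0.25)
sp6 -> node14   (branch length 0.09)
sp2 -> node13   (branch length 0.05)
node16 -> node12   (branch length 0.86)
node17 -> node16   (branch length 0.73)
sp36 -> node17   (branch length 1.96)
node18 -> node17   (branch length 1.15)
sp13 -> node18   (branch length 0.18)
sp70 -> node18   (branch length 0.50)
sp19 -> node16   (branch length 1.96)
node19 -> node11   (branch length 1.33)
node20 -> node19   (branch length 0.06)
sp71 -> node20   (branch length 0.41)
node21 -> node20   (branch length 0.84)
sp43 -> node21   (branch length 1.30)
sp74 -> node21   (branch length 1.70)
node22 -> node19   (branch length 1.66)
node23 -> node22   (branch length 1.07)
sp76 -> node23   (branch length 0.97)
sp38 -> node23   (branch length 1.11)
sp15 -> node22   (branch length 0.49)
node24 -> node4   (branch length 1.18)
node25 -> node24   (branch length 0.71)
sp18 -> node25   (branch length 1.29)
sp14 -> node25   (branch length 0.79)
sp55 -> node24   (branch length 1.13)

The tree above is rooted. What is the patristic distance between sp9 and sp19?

The path runs sp9 → … → MRCA → … → sp19; the MRCA is the node subtending (sp9,(sp54,(((sp53,((sp30,sp58),(sp72,(sp1,sp12)))),(((((sp41,sp20),sp6),sp2),((sp36,(sp13,sp70)),sp19)),((sp71,(sp43,sp74)),((sp76,sp38),sp15)))),((sp18,sp14),sp55)))).
Branch lengths along that path: 1.91 + 1.42 + 1.82 + 0.58 + 1.14 + 1.61 + 0.86 + 1.96 = 11.30.

11.30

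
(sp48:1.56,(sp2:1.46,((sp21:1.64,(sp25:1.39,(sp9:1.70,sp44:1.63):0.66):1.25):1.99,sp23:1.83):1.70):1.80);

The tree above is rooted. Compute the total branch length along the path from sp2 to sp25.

The path runs sp2 → … → MRCA → … → sp25; the MRCA is the node subtending (sp2,((sp21,(sp25,(sp9,sp44))),sp23)).
Branch lengths along that path: 1.46 + 1.70 + 1.99 + 1.25 + 1.39 = 7.79.

7.79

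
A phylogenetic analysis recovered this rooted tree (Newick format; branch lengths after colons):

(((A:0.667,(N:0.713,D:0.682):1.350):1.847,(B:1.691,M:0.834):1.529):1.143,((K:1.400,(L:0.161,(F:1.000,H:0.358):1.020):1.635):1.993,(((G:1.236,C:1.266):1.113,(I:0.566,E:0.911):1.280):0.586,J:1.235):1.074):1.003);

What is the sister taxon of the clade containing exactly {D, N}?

A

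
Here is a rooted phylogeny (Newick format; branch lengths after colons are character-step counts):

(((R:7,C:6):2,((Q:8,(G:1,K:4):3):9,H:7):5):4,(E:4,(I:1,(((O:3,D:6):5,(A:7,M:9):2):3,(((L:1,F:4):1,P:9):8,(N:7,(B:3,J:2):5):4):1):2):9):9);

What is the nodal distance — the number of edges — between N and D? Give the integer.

The MRCA of N and D is the node subtending (((O,D),(A,M)),(((L,F),P),(N,(B,J)))).
From N up to that node: 3 branches. From D up to the same node: 3 branches. Total: 3 + 3 = 6.

6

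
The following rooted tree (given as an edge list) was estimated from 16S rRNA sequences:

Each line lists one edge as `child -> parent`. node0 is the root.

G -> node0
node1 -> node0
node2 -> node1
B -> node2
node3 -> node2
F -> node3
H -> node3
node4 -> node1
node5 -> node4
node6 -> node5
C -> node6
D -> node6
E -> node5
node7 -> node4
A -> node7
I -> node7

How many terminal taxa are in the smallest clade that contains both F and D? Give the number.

8

The MRCA of F and D is the node subtending ((B,(F,H)),(((C,D),E),(A,I))).
That clade contains 8 terminal taxa: A, B, C, D, E, F, H, I.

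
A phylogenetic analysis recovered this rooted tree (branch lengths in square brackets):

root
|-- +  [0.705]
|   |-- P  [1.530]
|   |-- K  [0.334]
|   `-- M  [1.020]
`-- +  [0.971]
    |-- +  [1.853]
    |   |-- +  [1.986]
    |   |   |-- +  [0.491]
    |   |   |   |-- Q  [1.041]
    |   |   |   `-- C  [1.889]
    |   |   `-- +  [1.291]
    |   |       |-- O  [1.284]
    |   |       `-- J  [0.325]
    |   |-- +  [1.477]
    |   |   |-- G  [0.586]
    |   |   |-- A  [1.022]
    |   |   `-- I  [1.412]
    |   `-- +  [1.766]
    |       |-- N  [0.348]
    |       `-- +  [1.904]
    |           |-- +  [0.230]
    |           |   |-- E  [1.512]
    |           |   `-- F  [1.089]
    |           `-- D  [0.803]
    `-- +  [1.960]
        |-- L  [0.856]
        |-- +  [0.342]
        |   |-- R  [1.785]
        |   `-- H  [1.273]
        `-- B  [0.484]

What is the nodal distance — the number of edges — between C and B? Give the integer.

The MRCA of C and B is the node subtending ((((Q,C),(O,J)),(G,A,I),(N,((E,F),D))),(L,(R,H),B)).
From C up to that node: 4 branches. From B up to the same node: 2 branches. Total: 4 + 2 = 6.

6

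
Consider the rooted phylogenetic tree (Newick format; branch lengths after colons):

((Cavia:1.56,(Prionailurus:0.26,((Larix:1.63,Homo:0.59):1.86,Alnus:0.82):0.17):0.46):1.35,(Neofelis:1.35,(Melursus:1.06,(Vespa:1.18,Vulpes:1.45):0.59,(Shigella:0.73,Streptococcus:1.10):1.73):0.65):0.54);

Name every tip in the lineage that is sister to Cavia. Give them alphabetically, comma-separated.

Cavia attaches to the tree at the node subtending (Cavia,(Prionailurus,((Larix,Homo),Alnus))).
The other lineage descending from that same node — the sister group — is (Prionailurus,((Larix,Homo),Alnus)); its 4 tips in alphabetical order are the answer.

Alnus, Homo, Larix, Prionailurus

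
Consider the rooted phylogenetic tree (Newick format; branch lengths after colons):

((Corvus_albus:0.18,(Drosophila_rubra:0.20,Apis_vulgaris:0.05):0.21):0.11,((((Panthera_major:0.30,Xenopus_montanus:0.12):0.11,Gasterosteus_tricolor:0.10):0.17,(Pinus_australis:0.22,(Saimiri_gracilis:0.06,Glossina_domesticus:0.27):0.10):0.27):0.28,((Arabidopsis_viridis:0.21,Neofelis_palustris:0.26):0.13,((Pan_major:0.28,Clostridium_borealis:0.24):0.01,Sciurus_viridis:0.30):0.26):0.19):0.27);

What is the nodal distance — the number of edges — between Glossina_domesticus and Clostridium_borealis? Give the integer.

8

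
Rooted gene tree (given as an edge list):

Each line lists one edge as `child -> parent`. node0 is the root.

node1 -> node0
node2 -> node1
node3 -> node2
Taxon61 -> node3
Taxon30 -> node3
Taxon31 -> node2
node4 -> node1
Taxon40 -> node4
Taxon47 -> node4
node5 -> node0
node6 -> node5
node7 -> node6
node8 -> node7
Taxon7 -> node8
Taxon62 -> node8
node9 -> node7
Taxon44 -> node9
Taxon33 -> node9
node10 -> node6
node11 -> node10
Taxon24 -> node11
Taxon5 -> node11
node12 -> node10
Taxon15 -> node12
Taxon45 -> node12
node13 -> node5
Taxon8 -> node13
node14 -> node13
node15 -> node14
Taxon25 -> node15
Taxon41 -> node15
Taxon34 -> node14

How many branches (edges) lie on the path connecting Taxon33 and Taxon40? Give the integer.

The MRCA of Taxon33 and Taxon40 is the root of the tree.
From Taxon33 up to that node: 5 branches. From Taxon40 up to the same node: 3 branches. Total: 5 + 3 = 8.

8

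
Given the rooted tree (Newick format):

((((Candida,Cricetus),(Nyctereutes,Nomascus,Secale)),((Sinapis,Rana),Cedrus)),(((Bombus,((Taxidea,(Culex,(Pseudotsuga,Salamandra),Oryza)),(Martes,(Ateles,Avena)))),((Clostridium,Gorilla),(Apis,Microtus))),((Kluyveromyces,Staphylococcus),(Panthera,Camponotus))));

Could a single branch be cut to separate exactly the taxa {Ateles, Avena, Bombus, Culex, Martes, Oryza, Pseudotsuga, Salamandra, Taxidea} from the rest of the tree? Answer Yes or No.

Yes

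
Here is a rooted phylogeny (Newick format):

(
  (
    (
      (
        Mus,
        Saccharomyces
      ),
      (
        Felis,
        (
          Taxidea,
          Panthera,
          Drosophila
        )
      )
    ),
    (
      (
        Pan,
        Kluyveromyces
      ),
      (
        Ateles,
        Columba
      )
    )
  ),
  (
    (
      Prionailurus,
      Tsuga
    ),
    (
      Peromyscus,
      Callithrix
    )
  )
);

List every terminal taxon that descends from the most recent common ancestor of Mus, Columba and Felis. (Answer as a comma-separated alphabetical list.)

Ateles, Columba, Drosophila, Felis, Kluyveromyces, Mus, Pan, Panthera, Saccharomyces, Taxidea

Tracing Mus: it sits inside (Mus,Saccharomyces).
Tracing Columba: it sits inside (Ateles,Columba).
Tracing Felis: it sits inside (Felis,(Taxidea,Panthera,Drosophila)).
The smallest clade enclosing all 3 is (((Mus,Saccharomyces),(Felis,(Taxidea,Panthera,Drosophila))),((Pan,Kluyveromyces),(Ateles,Columba))); the answer is its 10 terminal taxa in alphabetical order.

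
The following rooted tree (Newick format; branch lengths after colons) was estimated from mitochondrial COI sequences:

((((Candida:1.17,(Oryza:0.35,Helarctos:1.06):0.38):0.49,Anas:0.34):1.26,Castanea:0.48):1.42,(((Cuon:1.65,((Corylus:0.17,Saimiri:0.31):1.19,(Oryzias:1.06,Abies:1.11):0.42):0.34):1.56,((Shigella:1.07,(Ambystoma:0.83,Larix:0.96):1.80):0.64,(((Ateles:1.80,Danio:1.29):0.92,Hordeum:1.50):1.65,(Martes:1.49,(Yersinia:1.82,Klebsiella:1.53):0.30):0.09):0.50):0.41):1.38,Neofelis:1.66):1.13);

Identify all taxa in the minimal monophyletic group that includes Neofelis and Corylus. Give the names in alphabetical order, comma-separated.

Abies, Ambystoma, Ateles, Corylus, Cuon, Danio, Hordeum, Klebsiella, Larix, Martes, Neofelis, Oryzias, Saimiri, Shigella, Yersinia

Tracing Neofelis: it sits inside (((Cuon,((Corylus,Saimiri),(Oryzias,Abies))),((Shigella,(Ambystoma,Larix)),(((Ateles,Danio),Hordeum),(Martes,(Yersinia,Klebsiella))))),Neofelis).
Tracing Corylus: it sits inside (Corylus,Saimiri).
The smallest clade enclosing both is (((Cuon,((Corylus,Saimiri),(Oryzias,Abies))),((Shigella,(Ambystoma,Larix)),(((Ateles,Danio),Hordeum),(Martes,(Yersinia,Klebsiella))))),Neofelis); the answer is its 15 terminal taxa in alphabetical order.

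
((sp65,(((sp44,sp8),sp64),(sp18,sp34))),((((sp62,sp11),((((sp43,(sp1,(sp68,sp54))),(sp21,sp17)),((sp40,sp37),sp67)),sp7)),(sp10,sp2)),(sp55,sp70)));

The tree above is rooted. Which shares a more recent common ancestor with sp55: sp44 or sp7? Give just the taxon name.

The MRCA of sp55 and sp7 subtends ((((sp62,sp11),((((sp43,(sp1,(sp68,sp54))),(sp21,sp17)),((sp40,sp37),sp67)),sp7)),(sp10,sp2)),(sp55,sp70)) (16 taxa).
The MRCA of sp55 and sp44 is the root, subtending the entire tree (22 taxa).
The first is nested inside the second, so sp55 shares a more recent common ancestor with sp7.

sp7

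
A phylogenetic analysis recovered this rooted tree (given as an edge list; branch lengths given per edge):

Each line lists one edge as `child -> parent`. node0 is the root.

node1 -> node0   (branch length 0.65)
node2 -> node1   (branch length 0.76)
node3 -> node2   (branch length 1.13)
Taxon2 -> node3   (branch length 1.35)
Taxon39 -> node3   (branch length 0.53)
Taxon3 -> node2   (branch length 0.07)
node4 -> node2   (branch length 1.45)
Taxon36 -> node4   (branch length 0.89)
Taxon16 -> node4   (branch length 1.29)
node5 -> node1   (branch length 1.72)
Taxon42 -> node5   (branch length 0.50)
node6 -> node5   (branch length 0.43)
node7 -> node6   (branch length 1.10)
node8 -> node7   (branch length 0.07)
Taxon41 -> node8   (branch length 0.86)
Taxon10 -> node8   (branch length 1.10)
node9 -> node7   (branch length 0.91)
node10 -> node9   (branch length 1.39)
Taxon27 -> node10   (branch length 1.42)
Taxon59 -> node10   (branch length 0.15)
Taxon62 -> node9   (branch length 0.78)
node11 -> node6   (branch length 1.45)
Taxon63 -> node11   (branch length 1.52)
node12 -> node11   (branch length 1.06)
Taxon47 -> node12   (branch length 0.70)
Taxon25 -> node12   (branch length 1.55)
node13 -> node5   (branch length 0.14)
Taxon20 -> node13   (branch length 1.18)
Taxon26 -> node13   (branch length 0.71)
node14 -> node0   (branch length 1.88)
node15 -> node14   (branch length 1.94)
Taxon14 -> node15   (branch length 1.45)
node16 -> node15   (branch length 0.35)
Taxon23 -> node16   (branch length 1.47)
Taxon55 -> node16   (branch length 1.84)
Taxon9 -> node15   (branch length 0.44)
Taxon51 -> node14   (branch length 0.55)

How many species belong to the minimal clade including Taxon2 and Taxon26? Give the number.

The MRCA of Taxon2 and Taxon26 is the node subtending (((Taxon2,Taxon39),Taxon3,(Taxon36,Taxon16)),(Taxon42,(((Taxon41,Taxon10),((Taxon27,Taxon59),Taxon62)),(Taxon63,(Taxon47,Taxon25))),(Taxon20,Taxon26))).
That clade contains 16 terminal taxa: Taxon10, Taxon16, Taxon2, Taxon20, Taxon25, Taxon26, Taxon27, Taxon3, Taxon36, Taxon39, Taxon41, Taxon42, Taxon47, Taxon59, Taxon62, Taxon63.

16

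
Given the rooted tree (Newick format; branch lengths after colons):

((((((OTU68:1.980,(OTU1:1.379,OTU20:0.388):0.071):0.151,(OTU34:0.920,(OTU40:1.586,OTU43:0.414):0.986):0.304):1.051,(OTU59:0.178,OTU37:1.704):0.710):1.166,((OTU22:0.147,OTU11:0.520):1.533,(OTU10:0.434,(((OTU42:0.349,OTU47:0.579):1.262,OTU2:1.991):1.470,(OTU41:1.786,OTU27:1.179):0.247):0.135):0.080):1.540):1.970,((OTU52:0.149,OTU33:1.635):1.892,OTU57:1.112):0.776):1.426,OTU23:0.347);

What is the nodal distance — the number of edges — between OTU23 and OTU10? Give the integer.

The MRCA of OTU23 and OTU10 is the root of the tree.
From OTU23 up to that node: 1 branch. From OTU10 up to the same node: 5 branches. Total: 1 + 5 = 6.

6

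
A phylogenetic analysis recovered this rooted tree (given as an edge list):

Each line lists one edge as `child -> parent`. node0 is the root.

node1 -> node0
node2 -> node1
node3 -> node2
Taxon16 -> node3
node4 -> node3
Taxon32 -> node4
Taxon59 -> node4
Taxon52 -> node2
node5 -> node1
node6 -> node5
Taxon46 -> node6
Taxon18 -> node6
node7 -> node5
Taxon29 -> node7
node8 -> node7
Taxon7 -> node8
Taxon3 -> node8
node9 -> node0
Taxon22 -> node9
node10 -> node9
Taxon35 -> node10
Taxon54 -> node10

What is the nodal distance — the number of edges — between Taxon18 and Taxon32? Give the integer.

7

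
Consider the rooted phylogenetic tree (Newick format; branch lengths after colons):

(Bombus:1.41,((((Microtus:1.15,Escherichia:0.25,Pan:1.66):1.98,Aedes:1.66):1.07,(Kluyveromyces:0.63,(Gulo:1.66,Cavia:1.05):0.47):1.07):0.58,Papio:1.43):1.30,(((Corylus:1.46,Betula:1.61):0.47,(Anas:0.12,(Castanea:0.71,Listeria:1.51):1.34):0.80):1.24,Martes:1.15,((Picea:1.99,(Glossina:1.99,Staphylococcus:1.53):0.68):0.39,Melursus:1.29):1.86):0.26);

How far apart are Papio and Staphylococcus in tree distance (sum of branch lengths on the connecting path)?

7.45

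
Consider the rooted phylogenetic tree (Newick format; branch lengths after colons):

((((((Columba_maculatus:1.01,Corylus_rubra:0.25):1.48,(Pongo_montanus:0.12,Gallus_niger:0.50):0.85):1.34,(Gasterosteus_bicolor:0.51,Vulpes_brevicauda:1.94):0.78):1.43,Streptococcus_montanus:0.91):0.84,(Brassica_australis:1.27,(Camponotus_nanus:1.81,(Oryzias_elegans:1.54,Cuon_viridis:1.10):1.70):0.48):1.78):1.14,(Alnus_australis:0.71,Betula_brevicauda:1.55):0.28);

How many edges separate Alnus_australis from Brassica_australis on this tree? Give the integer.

The MRCA of Alnus_australis and Brassica_australis is the root of the tree.
From Alnus_australis up to that node: 2 branches. From Brassica_australis up to the same node: 3 branches. Total: 2 + 3 = 5.

5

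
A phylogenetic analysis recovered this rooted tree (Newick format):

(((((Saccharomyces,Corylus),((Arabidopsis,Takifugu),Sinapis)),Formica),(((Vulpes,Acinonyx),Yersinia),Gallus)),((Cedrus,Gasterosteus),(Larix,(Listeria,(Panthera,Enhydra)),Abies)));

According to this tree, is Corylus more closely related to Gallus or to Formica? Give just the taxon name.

Formica

The MRCA of Corylus and Formica subtends (((Saccharomyces,Corylus),((Arabidopsis,Takifugu),Sinapis)),Formica) (6 taxa).
The MRCA of Corylus and Gallus subtends ((((Saccharomyces,Corylus),((Arabidopsis,Takifugu),Sinapis)),Formica),(((Vulpes,Acinonyx),Yersinia),Gallus)) (10 taxa).
The first is nested inside the second, so Corylus shares a more recent common ancestor with Formica.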